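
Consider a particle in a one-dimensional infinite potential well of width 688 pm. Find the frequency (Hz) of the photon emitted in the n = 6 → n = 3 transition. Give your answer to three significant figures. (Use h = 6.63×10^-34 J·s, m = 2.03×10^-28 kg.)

E_1 = h²/(8mL²) = 5.718×10^-22 J and ΔE = (6² − 3²)E_1 = 1.544×10^-20 J.
f = ΔE/h = 1.544×10^-20/6.63×10^-34 = 2.33×10^13 Hz.

f = 2.33×10^13 Hz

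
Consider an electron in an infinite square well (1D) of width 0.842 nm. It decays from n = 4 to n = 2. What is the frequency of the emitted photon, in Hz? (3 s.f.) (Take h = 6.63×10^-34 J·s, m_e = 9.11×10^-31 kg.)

f = 1.54×10^15 Hz

E_1 = h²/(8m_eL²) = 8.507×10^-20 J and ΔE = (4² − 2²)E_1 = 1.021×10^-18 J.
f = ΔE/h = 1.021×10^-18/6.63×10^-34 = 1.54×10^15 Hz.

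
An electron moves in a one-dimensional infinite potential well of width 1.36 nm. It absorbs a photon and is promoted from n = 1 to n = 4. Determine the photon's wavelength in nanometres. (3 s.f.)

E_1 = h²/(8m_eL²) = 3.257×10^-20 J, so ΔE = (4² − 1²)E_1 = 4.885×10^-19 J.
λ = hc/ΔE = (6.626×10^-34·2.998×10^8)/4.885×10^-19 = 4.07×10^-7 m = 407 nm.

λ = 407 nm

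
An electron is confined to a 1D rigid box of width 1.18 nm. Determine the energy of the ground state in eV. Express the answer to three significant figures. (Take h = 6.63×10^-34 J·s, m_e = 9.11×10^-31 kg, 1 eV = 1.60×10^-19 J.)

For an infinite well E_n = n²h²/(8m_eL²), so E_1 = h²/(8m_eL²) = (6.63×10^-34)²/(8·9.11×10^-31·(1.18×10^-9 m)²) = 4.332×10^-20 J.
Converting, E_1 = 4.332×10^-20 J / (1.60×10^-19 J/eV) = 0.271 eV.

E_1 = 0.271 eV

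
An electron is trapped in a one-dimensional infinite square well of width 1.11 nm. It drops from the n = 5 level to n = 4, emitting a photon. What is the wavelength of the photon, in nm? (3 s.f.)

E_1 = h²/(8m_eL²) = 4.890×10^-20 J, so ΔE = (5² − 4²)E_1 = 4.401×10^-19 J.
λ = hc/ΔE = (6.626×10^-34·2.998×10^8)/4.401×10^-19 = 4.51×10^-7 m = 451 nm.

λ = 451 nm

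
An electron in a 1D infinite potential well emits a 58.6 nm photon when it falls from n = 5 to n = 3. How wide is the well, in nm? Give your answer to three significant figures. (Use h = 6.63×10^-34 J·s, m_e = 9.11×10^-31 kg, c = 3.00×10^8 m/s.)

L = 0.533 nm

The photon carries ΔE = hc/λ = 6.63×10^-34·3.00×10^8/5.86×10^-8 m = 3.394×10^-18 J.
Since ΔE = (5² − 3²)E_1, E_1 = 2.121×10^-19 J, and L = h/√(8m_eE_1) = 5.33×10^-10 m = 0.533 nm.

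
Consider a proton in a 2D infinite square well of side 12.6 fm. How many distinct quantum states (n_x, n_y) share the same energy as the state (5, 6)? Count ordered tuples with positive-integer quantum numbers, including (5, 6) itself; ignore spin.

The level has n_x² + n_y² = 61. The ordered positive-integer solutions are (5, 6), (6, 5).
That gives 2 states.

degeneracy = 2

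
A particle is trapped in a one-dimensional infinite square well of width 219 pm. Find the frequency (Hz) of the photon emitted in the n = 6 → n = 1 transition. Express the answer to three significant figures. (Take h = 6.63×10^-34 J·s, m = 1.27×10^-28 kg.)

f = 4.76×10^14 Hz

E_1 = h²/(8mL²) = 9.021×10^-21 J and ΔE = (6² − 1²)E_1 = 3.157×10^-19 J.
f = ΔE/h = 3.157×10^-19/6.63×10^-34 = 4.76×10^14 Hz.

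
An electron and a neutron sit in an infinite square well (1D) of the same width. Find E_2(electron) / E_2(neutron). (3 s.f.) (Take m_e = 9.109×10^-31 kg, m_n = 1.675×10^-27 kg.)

1.84×10^3

E_n ∝ 1/m at fixed n and L, so the ratio is m_n/m_e = 1.675×10^-27/9.109×10^-31 = 1.84×10^3.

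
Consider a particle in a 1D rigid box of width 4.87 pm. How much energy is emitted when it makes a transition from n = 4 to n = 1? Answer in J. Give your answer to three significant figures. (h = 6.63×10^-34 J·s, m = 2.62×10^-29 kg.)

|ΔE| = 1.33×10^-15 J

E_1 = h²/(8mL²) = 8.843×10^-17 J.
|ΔE| = |4² − 1²|·E_1 = 15·8.843×10^-17 J = 1.33×10^-15 J.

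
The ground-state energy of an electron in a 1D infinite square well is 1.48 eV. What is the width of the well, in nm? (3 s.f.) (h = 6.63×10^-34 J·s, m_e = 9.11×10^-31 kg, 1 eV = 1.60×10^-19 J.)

L = 0.505 nm

From E_n = n²h²/(8m_eL²), L = n·h/√(8m_eE_n).
E_1 = 1.48 eV = 2.368×10^-19 J, so L = 1·6.63×10^-34/√(8·9.11×10^-31·2.368×10^-19) = 5.05×10^-10 m = 0.505 nm.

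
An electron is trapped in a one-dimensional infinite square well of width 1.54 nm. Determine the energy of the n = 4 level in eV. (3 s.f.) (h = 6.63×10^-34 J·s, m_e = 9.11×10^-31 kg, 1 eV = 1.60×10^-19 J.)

E_4 = 2.54 eV

For an infinite well E_n = n²h²/(8m_eL²), so E_1 = h²/(8m_eL²) = (6.63×10^-34)²/(8·9.11×10^-31·(1.54×10^-9 m)²) = 2.543×10^-20 J.
Then E_4 = 4²·E_1 = 16·2.543×10^-20 J = 4.069×10^-19 J.
Converting, E_4 = 4.069×10^-19 J / (1.60×10^-19 J/eV) = 2.54 eV.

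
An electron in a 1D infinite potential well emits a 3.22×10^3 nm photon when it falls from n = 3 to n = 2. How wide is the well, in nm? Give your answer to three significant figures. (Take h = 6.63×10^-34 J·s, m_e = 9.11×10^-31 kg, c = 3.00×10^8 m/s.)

L = 2.21 nm

The photon carries ΔE = hc/λ = 6.63×10^-34·3.00×10^8/3.22×10^-6 m = 6.177×10^-20 J.
Since ΔE = (3² − 2²)E_1, E_1 = 1.235×10^-20 J, and L = h/√(8m_eE_1) = 2.21×10^-9 m = 2.21 nm.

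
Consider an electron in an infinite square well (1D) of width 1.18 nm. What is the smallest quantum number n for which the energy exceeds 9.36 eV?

n = 6

E_1 = h²/(8m_eL²) = 4.327×10^-20 J = 0.2701 eV.
Need n² > 9.36/0.2701 = 34.65, i.e. n > 5.886.
The smallest integer satisfying this is n = 6.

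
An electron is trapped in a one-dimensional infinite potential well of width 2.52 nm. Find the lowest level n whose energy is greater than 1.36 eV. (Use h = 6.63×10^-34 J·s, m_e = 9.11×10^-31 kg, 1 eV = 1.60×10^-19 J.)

E_1 = h²/(8m_eL²) = 9.498×10^-21 J = 0.05936 eV.
Need n² > 1.36/0.05936 = 22.91, i.e. n > 4.786.
The smallest integer satisfying this is n = 5.

n = 5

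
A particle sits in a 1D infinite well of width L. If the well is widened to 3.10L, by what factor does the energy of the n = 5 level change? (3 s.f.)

E_n ∝ 1/L², so the energy scales by 1/3.10² = 0.104.

0.104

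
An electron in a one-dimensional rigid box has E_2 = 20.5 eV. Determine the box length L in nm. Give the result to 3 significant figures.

From E_n = n²h²/(8m_eL²), L = n·h/√(8m_eE_n).
E_2 = 20.5 eV = 3.284×10^-18 J, so L = 2·6.626×10^-34/√(8·9.109×10^-31·3.284×10^-18) = 2.71×10^-10 m = 0.271 nm.

L = 0.271 nm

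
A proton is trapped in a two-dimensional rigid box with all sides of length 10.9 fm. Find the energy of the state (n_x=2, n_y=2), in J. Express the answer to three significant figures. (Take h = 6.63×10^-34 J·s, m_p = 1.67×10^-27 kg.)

For a 2D rectangular well E = (h²/8m_p)·Σ n_i²/L_i² = (6.63×10^-34)²/(8·1.67×10^-27) · [2²/(10.9 fm)² + 2²/(10.9 fm)²].
Evaluating gives E = 2.22×10^-12 J.

E = 2.22×10^-12 J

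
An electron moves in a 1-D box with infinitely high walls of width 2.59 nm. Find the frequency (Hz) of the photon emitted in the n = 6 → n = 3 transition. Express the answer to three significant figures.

E_1 = h²/(8m_eL²) = 8.981×10^-21 J and ΔE = (6² − 3²)E_1 = 2.425×10^-19 J.
f = ΔE/h = 2.425×10^-19/6.626×10^-34 = 3.66×10^14 Hz.

f = 3.66×10^14 Hz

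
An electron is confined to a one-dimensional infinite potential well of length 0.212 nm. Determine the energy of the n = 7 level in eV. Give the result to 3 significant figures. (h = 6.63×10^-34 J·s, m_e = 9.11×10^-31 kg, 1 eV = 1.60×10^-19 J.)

For an infinite well E_n = n²h²/(8m_eL²), so E_1 = h²/(8m_eL²) = (6.63×10^-34)²/(8·9.11×10^-31·(2.12×10^-10 m)²) = 1.342×10^-18 J.
Then E_7 = 7²·E_1 = 49·1.342×10^-18 J = 6.576×10^-17 J.
Converting, E_7 = 6.576×10^-17 J / (1.60×10^-19 J/eV) = 411 eV.

E_7 = 411 eV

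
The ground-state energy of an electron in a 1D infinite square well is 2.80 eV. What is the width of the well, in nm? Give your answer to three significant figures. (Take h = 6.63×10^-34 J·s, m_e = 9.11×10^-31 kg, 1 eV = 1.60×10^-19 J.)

From E_n = n²h²/(8m_eL²), L = n·h/√(8m_eE_n).
E_1 = 2.80 eV = 4.480×10^-19 J, so L = 1·6.63×10^-34/√(8·9.11×10^-31·4.480×10^-19) = 3.67×10^-10 m = 0.367 nm.

L = 0.367 nm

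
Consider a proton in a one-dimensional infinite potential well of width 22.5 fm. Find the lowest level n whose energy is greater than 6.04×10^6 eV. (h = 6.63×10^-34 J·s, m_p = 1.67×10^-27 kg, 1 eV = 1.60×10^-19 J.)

n = 4

E_1 = h²/(8m_pL²) = 6.499×10^-14 J = 4.062×10^5 eV.
Need n² > 6.04×10^6/4.062×10^5 = 14.87, i.e. n > 3.856.
The smallest integer satisfying this is n = 4.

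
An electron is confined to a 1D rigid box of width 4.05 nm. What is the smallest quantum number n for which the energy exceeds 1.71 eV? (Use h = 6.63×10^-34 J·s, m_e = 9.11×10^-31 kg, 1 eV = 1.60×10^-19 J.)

n = 9

E_1 = h²/(8m_eL²) = 3.677×10^-21 J = 0.02298 eV.
Need n² > 1.71/0.02298 = 74.41, i.e. n > 8.626.
The smallest integer satisfying this is n = 9.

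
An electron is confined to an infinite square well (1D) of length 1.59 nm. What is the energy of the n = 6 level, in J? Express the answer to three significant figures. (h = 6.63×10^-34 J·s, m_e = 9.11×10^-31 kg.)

E_6 = 8.59×10^-19 J

For an infinite well E_n = n²h²/(8m_eL²), so E_1 = h²/(8m_eL²) = (6.63×10^-34)²/(8·9.11×10^-31·(1.59×10^-9 m)²) = 2.386×10^-20 J.
Then E_6 = 6²·E_1 = 36·2.386×10^-20 J = 8.59×10^-19 J.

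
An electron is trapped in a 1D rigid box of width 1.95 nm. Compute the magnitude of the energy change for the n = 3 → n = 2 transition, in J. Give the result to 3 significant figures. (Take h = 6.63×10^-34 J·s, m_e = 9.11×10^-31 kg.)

|ΔE| = 7.93×10^-20 J

E_1 = h²/(8m_eL²) = 1.586×10^-20 J.
|ΔE| = |3² − 2²|·E_1 = 5·1.586×10^-20 J = 7.93×10^-20 J.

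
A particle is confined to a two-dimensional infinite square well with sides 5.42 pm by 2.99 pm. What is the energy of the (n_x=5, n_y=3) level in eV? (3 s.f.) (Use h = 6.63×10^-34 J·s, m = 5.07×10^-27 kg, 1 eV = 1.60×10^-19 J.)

For a 2D rectangular well E = (h²/8m)·Σ n_i²/L_i² = (6.63×10^-34)²/(8·5.07×10^-27) · [5²/(5.42 pm)² + 3²/(2.99 pm)²].
Evaluating gives E = 2.013×10^-17 J = 126 eV.

E = 126 eV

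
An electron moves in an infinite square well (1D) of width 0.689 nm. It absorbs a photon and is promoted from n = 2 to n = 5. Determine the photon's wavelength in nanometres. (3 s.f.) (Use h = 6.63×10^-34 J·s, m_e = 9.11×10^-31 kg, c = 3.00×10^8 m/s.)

λ = 74.5 nm

E_1 = h²/(8m_eL²) = 1.271×10^-19 J, so ΔE = (5² − 2²)E_1 = 2.669×10^-18 J.
λ = hc/ΔE = (6.63×10^-34·3.00×10^8)/2.669×10^-18 = 7.45×10^-8 m = 74.5 nm.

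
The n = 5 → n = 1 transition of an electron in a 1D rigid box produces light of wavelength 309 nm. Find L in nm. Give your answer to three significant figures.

L = 1.50 nm

The photon carries ΔE = hc/λ = 6.626×10^-34·2.998×10^8/3.09×10^-7 m = 6.429×10^-19 J.
Since ΔE = (5² − 1²)E_1, E_1 = 2.679×10^-20 J, and L = h/√(8m_eE_1) = 1.50×10^-9 m = 1.50 nm.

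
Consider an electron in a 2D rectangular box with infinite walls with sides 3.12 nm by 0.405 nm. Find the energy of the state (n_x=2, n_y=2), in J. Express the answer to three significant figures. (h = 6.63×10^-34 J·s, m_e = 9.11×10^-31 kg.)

For a 2D rectangular well E = (h²/8m_e)·Σ n_i²/L_i² = (6.63×10^-34)²/(8·9.11×10^-31) · [2²/(3.12 nm)² + 2²/(0.405 nm)²].
Evaluating gives E = 1.50×10^-18 J.

E = 1.50×10^-18 J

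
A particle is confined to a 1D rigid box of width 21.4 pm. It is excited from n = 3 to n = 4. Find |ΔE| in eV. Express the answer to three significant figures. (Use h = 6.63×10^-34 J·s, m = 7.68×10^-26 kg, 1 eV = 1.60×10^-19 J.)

|ΔE| = 0.0683 eV

E_1 = h²/(8mL²) = 1.562×10^-21 J.
|ΔE| = |3² − 4²|·E_1 = 7·1.562×10^-21 J = 1.093×10^-20 J = 0.0683 eV.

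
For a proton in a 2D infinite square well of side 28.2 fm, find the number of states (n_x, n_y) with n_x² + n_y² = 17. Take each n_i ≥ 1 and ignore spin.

The level has n_x² + n_y² = 17. The ordered positive-integer solutions are (1, 4), (4, 1).
That gives 2 states.

degeneracy = 2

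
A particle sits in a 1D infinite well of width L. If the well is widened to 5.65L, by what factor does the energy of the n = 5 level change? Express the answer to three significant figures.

0.0313

E_n ∝ 1/L², so the energy scales by 1/5.65² = 0.0313.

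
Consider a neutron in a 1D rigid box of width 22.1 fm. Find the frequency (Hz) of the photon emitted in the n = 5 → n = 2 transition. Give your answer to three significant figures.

f = 2.13×10^21 Hz

E_1 = h²/(8m_nL²) = 6.708×10^-14 J and ΔE = (5² − 2²)E_1 = 1.409×10^-12 J.
f = ΔE/h = 1.409×10^-12/6.626×10^-34 = 2.13×10^21 Hz.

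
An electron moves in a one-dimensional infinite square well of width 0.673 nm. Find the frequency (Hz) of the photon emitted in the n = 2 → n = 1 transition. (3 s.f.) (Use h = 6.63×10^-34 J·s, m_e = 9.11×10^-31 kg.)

E_1 = h²/(8m_eL²) = 1.332×10^-19 J and ΔE = (2² − 1²)E_1 = 3.996×10^-19 J.
f = ΔE/h = 3.996×10^-19/6.63×10^-34 = 6.03×10^14 Hz.

f = 6.03×10^14 Hz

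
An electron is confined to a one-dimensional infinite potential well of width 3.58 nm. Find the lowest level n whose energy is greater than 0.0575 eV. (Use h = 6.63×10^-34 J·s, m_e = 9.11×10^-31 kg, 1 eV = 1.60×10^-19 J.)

n = 2

E_1 = h²/(8m_eL²) = 4.706×10^-21 J = 0.02941 eV.
Need n² > 0.0575/0.02941 = 1.955, i.e. n > 1.398.
The smallest integer satisfying this is n = 2.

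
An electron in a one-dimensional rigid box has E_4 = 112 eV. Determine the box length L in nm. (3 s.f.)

From E_n = n²h²/(8m_eL²), L = n·h/√(8m_eE_n).
E_4 = 112 eV = 1.794×10^-17 J, so L = 4·6.626×10^-34/√(8·9.109×10^-31·1.794×10^-17) = 2.32×10^-10 m = 0.232 nm.

L = 0.232 nm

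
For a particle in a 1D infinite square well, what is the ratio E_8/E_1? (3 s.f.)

64.0

E_n ∝ n², so E_8/E_1 = 8²/1² = 64/1 = 64.0.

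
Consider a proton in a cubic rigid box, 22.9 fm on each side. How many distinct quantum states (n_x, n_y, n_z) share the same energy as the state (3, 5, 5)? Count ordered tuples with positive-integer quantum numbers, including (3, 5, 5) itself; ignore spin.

degeneracy = 9

The level has n_x² + n_y² + n_z² = 59. The ordered positive-integer solutions are (1, 3, 7), (1, 7, 3), (3, 1, 7), (3, 5, 5), (3, 7, 1), (5, 3, 5), (5, 5, 3), (7, 1, 3), (7, 3, 1).
That gives 9 states.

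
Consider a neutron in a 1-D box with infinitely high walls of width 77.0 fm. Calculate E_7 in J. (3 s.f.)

For an infinite well E_n = n²h²/(8m_nL²), so E_1 = h²/(8m_nL²) = (6.626×10^-34)²/(8·1.675×10^-27·(7.70×10^-14 m)²) = 5.526×10^-15 J.
Then E_7 = 7²·E_1 = 49·5.526×10^-15 J = 2.71×10^-13 J.

E_7 = 2.71×10^-13 J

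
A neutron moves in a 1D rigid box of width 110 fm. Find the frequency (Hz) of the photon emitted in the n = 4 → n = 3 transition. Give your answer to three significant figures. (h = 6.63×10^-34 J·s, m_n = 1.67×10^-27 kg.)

f = 2.87×10^19 Hz

E_1 = h²/(8m_nL²) = 2.719×10^-15 J and ΔE = (4² − 3²)E_1 = 1.903×10^-14 J.
f = ΔE/h = 1.903×10^-14/6.63×10^-34 = 2.87×10^19 Hz.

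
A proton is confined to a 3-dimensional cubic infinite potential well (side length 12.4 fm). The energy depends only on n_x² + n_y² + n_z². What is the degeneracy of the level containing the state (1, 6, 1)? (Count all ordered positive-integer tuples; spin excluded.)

The level has n_x² + n_y² + n_z² = 38. The ordered positive-integer solutions are (1, 1, 6), (1, 6, 1), (2, 3, 5), (2, 5, 3), (3, 2, 5), (3, 5, 2), (5, 2, 3), (5, 3, 2), (6, 1, 1).
That gives 9 states.

degeneracy = 9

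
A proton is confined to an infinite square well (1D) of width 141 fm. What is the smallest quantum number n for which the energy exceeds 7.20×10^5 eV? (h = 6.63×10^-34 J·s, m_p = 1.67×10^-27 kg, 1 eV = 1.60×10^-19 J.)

n = 9

E_1 = h²/(8m_pL²) = 1.655×10^-15 J = 1.034×10^4 eV.
Need n² > 7.20×10^5/1.034×10^4 = 69.63, i.e. n > 8.344.
The smallest integer satisfying this is n = 9.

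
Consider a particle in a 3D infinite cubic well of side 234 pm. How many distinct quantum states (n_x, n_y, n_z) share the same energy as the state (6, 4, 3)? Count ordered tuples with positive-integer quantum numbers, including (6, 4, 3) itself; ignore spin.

degeneracy = 6

The level has n_x² + n_y² + n_z² = 61. The ordered positive-integer solutions are (3, 4, 6), (3, 6, 4), (4, 3, 6), (4, 6, 3), (6, 3, 4), (6, 4, 3).
That gives 6 states.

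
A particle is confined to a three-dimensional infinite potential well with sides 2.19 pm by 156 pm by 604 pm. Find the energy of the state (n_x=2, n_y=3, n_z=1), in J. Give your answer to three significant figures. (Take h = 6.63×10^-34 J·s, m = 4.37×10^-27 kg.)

For a 3D rectangular well E = (h²/8m)·Σ n_i²/L_i² = (6.63×10^-34)²/(8·4.37×10^-27) · [2²/(2.19 pm)² + 3²/(156 pm)² + 1²/(604 pm)²].
Evaluating gives E = 1.05×10^-17 J.

E = 1.05×10^-17 J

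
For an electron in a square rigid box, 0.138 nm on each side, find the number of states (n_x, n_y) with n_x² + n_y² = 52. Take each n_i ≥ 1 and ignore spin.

The level has n_x² + n_y² = 52. The ordered positive-integer solutions are (4, 6), (6, 4).
That gives 2 states.

degeneracy = 2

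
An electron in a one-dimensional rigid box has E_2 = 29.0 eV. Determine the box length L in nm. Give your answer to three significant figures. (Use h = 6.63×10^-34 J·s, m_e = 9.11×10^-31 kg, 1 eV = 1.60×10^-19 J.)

From E_n = n²h²/(8m_eL²), L = n·h/√(8m_eE_n).
E_2 = 29.0 eV = 4.640×10^-18 J, so L = 2·6.63×10^-34/√(8·9.11×10^-31·4.640×10^-18) = 2.28×10^-10 m = 0.228 nm.

L = 0.228 nm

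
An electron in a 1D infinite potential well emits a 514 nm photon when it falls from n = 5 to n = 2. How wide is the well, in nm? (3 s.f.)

The photon carries ΔE = hc/λ = 6.626×10^-34·2.998×10^8/5.14×10^-7 m = 3.865×10^-19 J.
Since ΔE = (5² − 2²)E_1, E_1 = 1.840×10^-20 J, and L = h/√(8m_eE_1) = 1.81×10^-9 m = 1.81 nm.

L = 1.81 nm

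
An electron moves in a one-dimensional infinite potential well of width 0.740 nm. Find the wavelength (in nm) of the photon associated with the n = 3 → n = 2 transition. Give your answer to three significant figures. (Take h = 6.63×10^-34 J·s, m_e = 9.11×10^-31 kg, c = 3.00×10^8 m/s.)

E_1 = h²/(8m_eL²) = 1.101×10^-19 J, so ΔE = (3² − 2²)E_1 = 5.505×10^-19 J.
λ = hc/ΔE = (6.63×10^-34·3.00×10^8)/5.505×10^-19 = 3.61×10^-7 m = 361 nm.

λ = 361 nm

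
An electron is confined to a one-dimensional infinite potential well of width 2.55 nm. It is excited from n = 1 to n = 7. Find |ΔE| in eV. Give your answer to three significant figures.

|ΔE| = 2.78 eV

E_1 = h²/(8m_eL²) = 9.265×10^-21 J.
|ΔE| = |1² − 7²|·E_1 = 48·9.265×10^-21 J = 4.447×10^-19 J = 2.78 eV.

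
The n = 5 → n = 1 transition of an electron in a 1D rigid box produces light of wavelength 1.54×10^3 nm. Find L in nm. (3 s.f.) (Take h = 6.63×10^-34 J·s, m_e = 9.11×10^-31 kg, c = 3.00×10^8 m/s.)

L = 3.35 nm

The photon carries ΔE = hc/λ = 6.63×10^-34·3.00×10^8/1.54×10^-6 m = 1.292×10^-19 J.
Since ΔE = (5² − 1²)E_1, E_1 = 5.383×10^-21 J, and L = h/√(8m_eE_1) = 3.35×10^-9 m = 3.35 nm.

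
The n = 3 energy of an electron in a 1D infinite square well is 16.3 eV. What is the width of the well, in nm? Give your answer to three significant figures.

L = 0.456 nm

From E_n = n²h²/(8m_eL²), L = n·h/√(8m_eE_n).
E_3 = 16.3 eV = 2.611×10^-18 J, so L = 3·6.626×10^-34/√(8·9.109×10^-31·2.611×10^-18) = 4.56×10^-10 m = 0.456 nm.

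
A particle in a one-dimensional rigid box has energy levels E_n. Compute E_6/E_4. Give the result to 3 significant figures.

2.25

E_n ∝ n², so E_6/E_4 = 6²/4² = 36/16 = 2.25.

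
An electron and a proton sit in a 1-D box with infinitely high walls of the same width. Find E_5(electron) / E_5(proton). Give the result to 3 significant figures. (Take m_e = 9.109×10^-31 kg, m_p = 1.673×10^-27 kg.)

E_n ∝ 1/m at fixed n and L, so the ratio is m_p/m_e = 1.673×10^-27/9.109×10^-31 = 1.84×10^3.

1.84×10^3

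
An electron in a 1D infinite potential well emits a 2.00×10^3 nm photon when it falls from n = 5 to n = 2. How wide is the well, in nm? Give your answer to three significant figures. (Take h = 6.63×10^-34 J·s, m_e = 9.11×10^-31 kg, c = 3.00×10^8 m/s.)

L = 3.57 nm

The photon carries ΔE = hc/λ = 6.63×10^-34·3.00×10^8/2.00×10^-6 m = 9.945×10^-20 J.
Since ΔE = (5² − 2²)E_1, E_1 = 4.736×10^-21 J, and L = h/√(8m_eE_1) = 3.57×10^-9 m = 3.57 nm.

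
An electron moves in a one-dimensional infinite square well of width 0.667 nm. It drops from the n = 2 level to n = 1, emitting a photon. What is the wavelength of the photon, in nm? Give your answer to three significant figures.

E_1 = h²/(8m_eL²) = 1.354×10^-19 J, so ΔE = (2² − 1²)E_1 = 4.062×10^-19 J.
λ = hc/ΔE = (6.626×10^-34·2.998×10^8)/4.062×10^-19 = 4.89×10^-7 m = 489 nm.

λ = 489 nm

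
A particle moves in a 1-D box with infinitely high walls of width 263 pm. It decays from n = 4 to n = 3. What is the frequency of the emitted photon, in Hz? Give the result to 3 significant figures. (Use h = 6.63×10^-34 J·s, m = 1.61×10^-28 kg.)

E_1 = h²/(8mL²) = 4.934×10^-21 J and ΔE = (4² − 3²)E_1 = 3.454×10^-20 J.
f = ΔE/h = 3.454×10^-20/6.63×10^-34 = 5.21×10^13 Hz.

f = 5.21×10^13 Hz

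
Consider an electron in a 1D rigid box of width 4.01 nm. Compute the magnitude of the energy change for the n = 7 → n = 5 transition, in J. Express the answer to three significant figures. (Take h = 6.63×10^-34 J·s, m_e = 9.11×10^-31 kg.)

E_1 = h²/(8m_eL²) = 3.751×10^-21 J.
|ΔE| = |7² − 5²|·E_1 = 24·3.751×10^-21 J = 9.00×10^-20 J.

|ΔE| = 9.00×10^-20 J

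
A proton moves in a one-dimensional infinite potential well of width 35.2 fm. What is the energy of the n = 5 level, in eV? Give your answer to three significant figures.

E_5 = 4.13×10^6 eV

For an infinite well E_n = n²h²/(8m_pL²), so E_1 = h²/(8m_pL²) = (6.626×10^-34)²/(8·1.673×10^-27·(3.52×10^-14 m)²) = 2.647×10^-14 J.
Then E_5 = 5²·E_1 = 25·2.647×10^-14 J = 6.617×10^-13 J.
Converting, E_5 = 6.617×10^-13 J / (1.602×10^-19 J/eV) = 4.13×10^6 eV.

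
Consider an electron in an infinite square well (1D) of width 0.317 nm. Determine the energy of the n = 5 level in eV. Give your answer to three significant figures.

E_5 = 93.6 eV

For an infinite well E_n = n²h²/(8m_eL²), so E_1 = h²/(8m_eL²) = (6.626×10^-34)²/(8·9.109×10^-31·(3.17×10^-10 m)²) = 5.995×10^-19 J.
Then E_5 = 5²·E_1 = 25·5.995×10^-19 J = 1.499×10^-17 J.
Converting, E_5 = 1.499×10^-17 J / (1.602×10^-19 J/eV) = 93.6 eV.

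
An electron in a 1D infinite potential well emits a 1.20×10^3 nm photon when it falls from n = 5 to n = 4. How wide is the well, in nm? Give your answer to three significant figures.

L = 1.81 nm

The photon carries ΔE = hc/λ = 6.626×10^-34·2.998×10^8/1.20×10^-6 m = 1.655×10^-19 J.
Since ΔE = (5² − 4²)E_1, E_1 = 1.839×10^-20 J, and L = h/√(8m_eE_1) = 1.81×10^-9 m = 1.81 nm.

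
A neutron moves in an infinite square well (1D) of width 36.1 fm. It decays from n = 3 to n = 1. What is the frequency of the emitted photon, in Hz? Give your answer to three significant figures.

f = 3.04×10^20 Hz

E_1 = h²/(8m_nL²) = 2.514×10^-14 J and ΔE = (3² − 1²)E_1 = 2.011×10^-13 J.
f = ΔE/h = 2.011×10^-13/6.626×10^-34 = 3.04×10^20 Hz.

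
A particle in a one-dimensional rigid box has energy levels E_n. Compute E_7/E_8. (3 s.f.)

0.766

E_n ∝ n², so E_7/E_8 = 7²/8² = 49/64 = 0.766.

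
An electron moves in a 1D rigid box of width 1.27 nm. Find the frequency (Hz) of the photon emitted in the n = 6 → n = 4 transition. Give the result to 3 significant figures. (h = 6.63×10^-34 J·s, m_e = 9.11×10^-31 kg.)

f = 1.13×10^15 Hz

E_1 = h²/(8m_eL²) = 3.739×10^-20 J and ΔE = (6² − 4²)E_1 = 7.478×10^-19 J.
f = ΔE/h = 7.478×10^-19/6.63×10^-34 = 1.13×10^15 Hz.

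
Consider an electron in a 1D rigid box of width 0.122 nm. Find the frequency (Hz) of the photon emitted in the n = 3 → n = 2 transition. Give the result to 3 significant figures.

f = 3.05×10^16 Hz

E_1 = h²/(8m_eL²) = 4.048×10^-18 J and ΔE = (3² − 2²)E_1 = 2.024×10^-17 J.
f = ΔE/h = 2.024×10^-17/6.626×10^-34 = 3.05×10^16 Hz.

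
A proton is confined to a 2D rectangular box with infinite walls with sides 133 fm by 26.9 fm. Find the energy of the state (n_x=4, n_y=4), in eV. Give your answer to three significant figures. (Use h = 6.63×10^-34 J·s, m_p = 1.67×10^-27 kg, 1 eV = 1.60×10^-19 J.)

For a 2D rectangular well E = (h²/8m_p)·Σ n_i²/L_i² = (6.63×10^-34)²/(8·1.67×10^-27) · [4²/(133 fm)² + 4²/(26.9 fm)²].
Evaluating gives E = 7.573×10^-13 J = 4.73×10^6 eV.

E = 4.73×10^6 eV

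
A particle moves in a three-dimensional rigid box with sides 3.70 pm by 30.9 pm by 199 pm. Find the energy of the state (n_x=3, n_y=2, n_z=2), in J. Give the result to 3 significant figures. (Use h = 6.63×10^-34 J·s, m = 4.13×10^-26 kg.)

E = 8.80×10^-19 J

For a 3D rectangular well E = (h²/8m)·Σ n_i²/L_i² = (6.63×10^-34)²/(8·4.13×10^-26) · [3²/(3.70 pm)² + 2²/(30.9 pm)² + 2²/(199 pm)²].
Evaluating gives E = 8.80×10^-19 J.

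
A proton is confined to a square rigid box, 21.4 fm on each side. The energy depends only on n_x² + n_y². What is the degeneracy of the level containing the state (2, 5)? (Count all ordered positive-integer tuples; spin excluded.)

The level has n_x² + n_y² = 29. The ordered positive-integer solutions are (2, 5), (5, 2).
That gives 2 states.

degeneracy = 2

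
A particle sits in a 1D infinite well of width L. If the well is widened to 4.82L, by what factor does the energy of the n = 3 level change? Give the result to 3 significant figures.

E_n ∝ 1/L², so the energy scales by 1/4.82² = 0.0430.

0.0430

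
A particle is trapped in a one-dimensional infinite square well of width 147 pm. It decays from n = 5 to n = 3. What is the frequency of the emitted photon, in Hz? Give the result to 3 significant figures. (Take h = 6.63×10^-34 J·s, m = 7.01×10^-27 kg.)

f = 8.75×10^12 Hz

E_1 = h²/(8mL²) = 3.627×10^-22 J and ΔE = (5² − 3²)E_1 = 5.803×10^-21 J.
f = ΔE/h = 5.803×10^-21/6.63×10^-34 = 8.75×10^12 Hz.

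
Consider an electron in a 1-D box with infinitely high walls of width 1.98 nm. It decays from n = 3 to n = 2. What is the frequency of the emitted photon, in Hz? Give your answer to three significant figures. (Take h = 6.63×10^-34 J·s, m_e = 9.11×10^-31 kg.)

f = 1.16×10^14 Hz

E_1 = h²/(8m_eL²) = 1.538×10^-20 J and ΔE = (3² − 2²)E_1 = 7.690×10^-20 J.
f = ΔE/h = 7.690×10^-20/6.63×10^-34 = 1.16×10^14 Hz.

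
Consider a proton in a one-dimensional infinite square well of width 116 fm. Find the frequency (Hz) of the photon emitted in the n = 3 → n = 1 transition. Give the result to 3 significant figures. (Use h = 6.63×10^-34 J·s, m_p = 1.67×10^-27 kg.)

f = 2.95×10^19 Hz

E_1 = h²/(8m_pL²) = 2.445×10^-15 J and ΔE = (3² − 1²)E_1 = 1.956×10^-14 J.
f = ΔE/h = 1.956×10^-14/6.63×10^-34 = 2.95×10^19 Hz.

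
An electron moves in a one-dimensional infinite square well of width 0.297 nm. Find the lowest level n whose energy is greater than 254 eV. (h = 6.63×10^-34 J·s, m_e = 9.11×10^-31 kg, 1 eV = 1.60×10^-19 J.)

n = 8

E_1 = h²/(8m_eL²) = 6.838×10^-19 J = 4.274 eV.
Need n² > 254/4.274 = 59.43, i.e. n > 7.709.
The smallest integer satisfying this is n = 8.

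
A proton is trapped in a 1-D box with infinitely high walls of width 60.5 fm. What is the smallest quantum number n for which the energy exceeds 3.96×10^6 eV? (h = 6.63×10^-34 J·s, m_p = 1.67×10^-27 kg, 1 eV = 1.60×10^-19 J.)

n = 9

E_1 = h²/(8m_pL²) = 8.989×10^-15 J = 5.618×10^4 eV.
Need n² > 3.96×10^6/5.618×10^4 = 70.49, i.e. n > 8.396.
The smallest integer satisfying this is n = 9.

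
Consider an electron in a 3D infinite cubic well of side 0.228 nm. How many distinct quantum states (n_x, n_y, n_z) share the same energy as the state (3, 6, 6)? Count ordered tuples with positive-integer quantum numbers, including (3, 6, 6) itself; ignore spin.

The level has n_x² + n_y² + n_z² = 81. The ordered positive-integer solutions are (1, 4, 8), (1, 8, 4), (3, 6, 6), (4, 1, 8), (4, 4, 7), (4, 7, 4), (4, 8, 1), (6, 3, 6), (6, 6, 3), (7, 4, 4), (8, 1, 4), (8, 4, 1).
That gives 12 states.

degeneracy = 12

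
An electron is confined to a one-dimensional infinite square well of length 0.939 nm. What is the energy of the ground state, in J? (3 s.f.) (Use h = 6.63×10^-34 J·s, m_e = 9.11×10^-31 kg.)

For an infinite well E_n = n²h²/(8m_eL²), so E_1 = h²/(8m_eL²) = (6.63×10^-34)²/(8·9.11×10^-31·(9.39×10^-10 m)²) = 6.840×10^-20 J.

E_1 = 6.84×10^-20 J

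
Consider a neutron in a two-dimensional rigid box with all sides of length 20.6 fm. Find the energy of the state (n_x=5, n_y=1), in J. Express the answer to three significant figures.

For a 2D rectangular well E = (h²/8m_n)·Σ n_i²/L_i² = (6.626×10^-34)²/(8·1.675×10^-27) · [5²/(20.6 fm)² + 1²/(20.6 fm)²].
Evaluating gives E = 2.01×10^-12 J.

E = 2.01×10^-12 J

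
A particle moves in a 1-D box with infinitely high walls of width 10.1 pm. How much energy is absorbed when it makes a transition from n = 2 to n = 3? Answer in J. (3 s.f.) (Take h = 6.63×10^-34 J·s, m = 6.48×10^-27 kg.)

E_1 = h²/(8mL²) = 8.312×10^-20 J.
|ΔE| = |2² − 3²|·E_1 = 5·8.312×10^-20 J = 4.16×10^-19 J.

|ΔE| = 4.16×10^-19 J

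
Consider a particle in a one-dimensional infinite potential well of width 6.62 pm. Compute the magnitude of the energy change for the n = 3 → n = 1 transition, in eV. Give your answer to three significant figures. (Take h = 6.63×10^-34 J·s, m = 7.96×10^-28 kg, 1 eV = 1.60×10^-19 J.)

|ΔE| = 78.8 eV

E_1 = h²/(8mL²) = 1.575×10^-18 J.
|ΔE| = |3² − 1²|·E_1 = 8·1.575×10^-18 J = 1.260×10^-17 J = 78.8 eV.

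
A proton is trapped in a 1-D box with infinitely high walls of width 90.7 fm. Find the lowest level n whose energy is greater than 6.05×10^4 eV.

n = 2

E_1 = h²/(8m_pL²) = 3.988×10^-15 J = 2.489×10^4 eV.
Need n² > 6.05×10^4/2.489×10^4 = 2.431, i.e. n > 1.559.
The smallest integer satisfying this is n = 2.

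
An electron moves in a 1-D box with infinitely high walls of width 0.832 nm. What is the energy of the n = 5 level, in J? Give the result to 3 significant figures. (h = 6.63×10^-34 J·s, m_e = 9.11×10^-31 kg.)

E_5 = 2.18×10^-18 J

For an infinite well E_n = n²h²/(8m_eL²), so E_1 = h²/(8m_eL²) = (6.63×10^-34)²/(8·9.11×10^-31·(8.32×10^-10 m)²) = 8.713×10^-20 J.
Then E_5 = 5²·E_1 = 25·8.713×10^-20 J = 2.18×10^-18 J.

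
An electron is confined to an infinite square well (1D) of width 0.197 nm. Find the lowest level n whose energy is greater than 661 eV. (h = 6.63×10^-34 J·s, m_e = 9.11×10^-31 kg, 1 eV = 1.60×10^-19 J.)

n = 9

E_1 = h²/(8m_eL²) = 1.554×10^-18 J = 9.713 eV.
Need n² > 661/9.713 = 68.05, i.e. n > 8.249.
The smallest integer satisfying this is n = 9.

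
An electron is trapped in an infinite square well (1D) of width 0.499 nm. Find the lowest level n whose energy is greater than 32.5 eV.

n = 5

E_1 = h²/(8m_eL²) = 2.420×10^-19 J = 1.511 eV.
Need n² > 32.5/1.511 = 21.51, i.e. n > 4.638.
The smallest integer satisfying this is n = 5.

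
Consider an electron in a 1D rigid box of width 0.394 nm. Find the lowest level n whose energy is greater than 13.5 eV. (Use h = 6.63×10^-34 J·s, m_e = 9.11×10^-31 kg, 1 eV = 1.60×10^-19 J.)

n = 3

E_1 = h²/(8m_eL²) = 3.885×10^-19 J = 2.428 eV.
Need n² > 13.5/2.428 = 5.560, i.e. n > 2.358.
The smallest integer satisfying this is n = 3.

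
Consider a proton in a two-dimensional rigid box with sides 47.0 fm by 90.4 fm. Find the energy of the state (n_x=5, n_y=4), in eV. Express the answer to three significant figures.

E = 2.72×10^6 eV

For a 2D rectangular well E = (h²/8m_p)·Σ n_i²/L_i² = (6.626×10^-34)²/(8·1.673×10^-27) · [5²/(47.0 fm)² + 4²/(90.4 fm)²].
Evaluating gives E = 4.355×10^-13 J = 2.72×10^6 eV.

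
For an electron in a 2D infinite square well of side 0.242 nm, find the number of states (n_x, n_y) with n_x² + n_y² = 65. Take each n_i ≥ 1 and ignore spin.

The level has n_x² + n_y² = 65. The ordered positive-integer solutions are (1, 8), (4, 7), (7, 4), (8, 1).
That gives 4 states.

degeneracy = 4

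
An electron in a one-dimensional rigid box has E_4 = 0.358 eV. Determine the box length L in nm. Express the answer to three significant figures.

From E_n = n²h²/(8m_eL²), L = n·h/√(8m_eE_n).
E_4 = 0.358 eV = 5.735×10^-20 J, so L = 4·6.626×10^-34/√(8·9.109×10^-31·5.735×10^-20) = 4.10×10^-9 m = 4.10 nm.

L = 4.10 nm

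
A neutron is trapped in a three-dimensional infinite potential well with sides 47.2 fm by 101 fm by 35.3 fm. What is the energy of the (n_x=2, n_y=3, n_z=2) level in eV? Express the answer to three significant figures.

For a 3D rectangular well E = (h²/8m_n)·Σ n_i²/L_i² = (6.626×10^-34)²/(8·1.675×10^-27) · [2²/(47.2 fm)² + 3²/(101 fm)² + 2²/(35.3 fm)²].
Evaluating gives E = 1.929×10^-13 J = 1.20×10^6 eV.

E = 1.20×10^6 eV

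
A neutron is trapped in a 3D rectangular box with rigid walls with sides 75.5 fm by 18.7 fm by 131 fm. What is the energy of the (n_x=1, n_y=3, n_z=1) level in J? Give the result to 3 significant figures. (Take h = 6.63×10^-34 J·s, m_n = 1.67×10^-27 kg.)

E = 8.54×10^-13 J

For a 3D rectangular well E = (h²/8m_n)·Σ n_i²/L_i² = (6.63×10^-34)²/(8·1.67×10^-27) · [1²/(75.5 fm)² + 3²/(18.7 fm)² + 1²/(131 fm)²].
Evaluating gives E = 8.54×10^-13 J.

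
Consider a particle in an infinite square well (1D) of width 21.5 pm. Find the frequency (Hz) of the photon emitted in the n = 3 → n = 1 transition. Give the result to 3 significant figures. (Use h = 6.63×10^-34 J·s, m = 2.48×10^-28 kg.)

f = 5.78×10^15 Hz

E_1 = h²/(8mL²) = 4.793×10^-19 J and ΔE = (3² − 1²)E_1 = 3.834×10^-18 J.
f = ΔE/h = 3.834×10^-18/6.63×10^-34 = 5.78×10^15 Hz.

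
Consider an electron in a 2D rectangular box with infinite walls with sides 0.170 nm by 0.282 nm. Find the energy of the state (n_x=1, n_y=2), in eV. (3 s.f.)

E = 31.9 eV

For a 2D rectangular well E = (h²/8m_e)·Σ n_i²/L_i² = (6.626×10^-34)²/(8·9.109×10^-31) · [1²/(0.170 nm)² + 2²/(0.282 nm)²].
Evaluating gives E = 5.115×10^-18 J = 31.9 eV.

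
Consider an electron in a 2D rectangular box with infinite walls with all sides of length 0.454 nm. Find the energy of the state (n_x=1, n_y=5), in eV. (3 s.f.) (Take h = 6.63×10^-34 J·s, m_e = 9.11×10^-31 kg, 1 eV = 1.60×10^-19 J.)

E = 47.6 eV

For a 2D rectangular well E = (h²/8m_e)·Σ n_i²/L_i² = (6.63×10^-34)²/(8·9.11×10^-31) · [1²/(0.454 nm)² + 5²/(0.454 nm)²].
Evaluating gives E = 7.608×10^-18 J = 47.6 eV.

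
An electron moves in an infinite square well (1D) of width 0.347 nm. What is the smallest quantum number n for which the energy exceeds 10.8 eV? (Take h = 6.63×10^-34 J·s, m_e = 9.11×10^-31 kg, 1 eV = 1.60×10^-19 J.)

n = 2

E_1 = h²/(8m_eL²) = 5.009×10^-19 J = 3.131 eV.
Need n² > 10.8/3.131 = 3.449, i.e. n > 1.857.
The smallest integer satisfying this is n = 2.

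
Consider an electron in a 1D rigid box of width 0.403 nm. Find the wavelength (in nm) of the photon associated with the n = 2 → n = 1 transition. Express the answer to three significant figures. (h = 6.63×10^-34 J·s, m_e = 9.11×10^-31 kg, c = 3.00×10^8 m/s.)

λ = 179 nm

E_1 = h²/(8m_eL²) = 3.714×10^-19 J, so ΔE = (2² − 1²)E_1 = 1.114×10^-18 J.
λ = hc/ΔE = (6.63×10^-34·3.00×10^8)/1.114×10^-18 = 1.79×10^-7 m = 179 nm.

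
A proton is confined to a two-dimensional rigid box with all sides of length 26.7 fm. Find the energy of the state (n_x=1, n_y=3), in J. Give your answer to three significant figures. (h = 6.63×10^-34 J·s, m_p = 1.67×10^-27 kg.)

For a 2D rectangular well E = (h²/8m_p)·Σ n_i²/L_i² = (6.63×10^-34)²/(8·1.67×10^-27) · [1²/(26.7 fm)² + 3²/(26.7 fm)²].
Evaluating gives E = 4.62×10^-13 J.

E = 4.62×10^-13 J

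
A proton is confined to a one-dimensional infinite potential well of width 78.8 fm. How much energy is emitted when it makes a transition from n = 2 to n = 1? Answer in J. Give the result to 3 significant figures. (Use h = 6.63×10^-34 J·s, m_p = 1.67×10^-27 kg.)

E_1 = h²/(8m_pL²) = 5.299×10^-15 J.
|ΔE| = |2² − 1²|·E_1 = 3·5.299×10^-15 J = 1.59×10^-14 J.

|ΔE| = 1.59×10^-14 J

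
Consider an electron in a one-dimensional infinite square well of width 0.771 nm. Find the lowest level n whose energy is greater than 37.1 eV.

n = 8

E_1 = h²/(8m_eL²) = 1.014×10^-19 J = 0.6330 eV.
Need n² > 37.1/0.6330 = 58.61, i.e. n > 7.656.
The smallest integer satisfying this is n = 8.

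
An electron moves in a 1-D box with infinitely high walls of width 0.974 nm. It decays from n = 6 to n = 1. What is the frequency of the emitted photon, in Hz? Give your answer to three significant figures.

f = 3.35×10^15 Hz

E_1 = h²/(8m_eL²) = 6.351×10^-20 J and ΔE = (6² − 1²)E_1 = 2.223×10^-18 J.
f = ΔE/h = 2.223×10^-18/6.626×10^-34 = 3.35×10^15 Hz.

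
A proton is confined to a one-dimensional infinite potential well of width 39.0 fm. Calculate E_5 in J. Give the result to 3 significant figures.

E_5 = 5.39×10^-13 J

For an infinite well E_n = n²h²/(8m_pL²), so E_1 = h²/(8m_pL²) = (6.626×10^-34)²/(8·1.673×10^-27·(3.90×10^-14 m)²) = 2.157×10^-14 J.
Then E_5 = 5²·E_1 = 25·2.157×10^-14 J = 5.39×10^-13 J.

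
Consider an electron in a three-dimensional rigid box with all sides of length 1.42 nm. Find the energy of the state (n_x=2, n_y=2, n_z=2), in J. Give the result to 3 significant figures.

For a 3D rectangular well E = (h²/8m_e)·Σ n_i²/L_i² = (6.626×10^-34)²/(8·9.109×10^-31) · [2²/(1.42 nm)² + 2²/(1.42 nm)² + 2²/(1.42 nm)²].
Evaluating gives E = 3.59×10^-19 J.

E = 3.59×10^-19 J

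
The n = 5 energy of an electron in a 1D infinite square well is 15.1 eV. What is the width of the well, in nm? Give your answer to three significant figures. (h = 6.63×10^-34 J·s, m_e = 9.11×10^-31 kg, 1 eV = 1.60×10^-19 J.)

L = 0.790 nm

From E_n = n²h²/(8m_eL²), L = n·h/√(8m_eE_n).
E_5 = 15.1 eV = 2.416×10^-18 J, so L = 5·6.63×10^-34/√(8·9.11×10^-31·2.416×10^-18) = 7.90×10^-10 m = 0.790 nm.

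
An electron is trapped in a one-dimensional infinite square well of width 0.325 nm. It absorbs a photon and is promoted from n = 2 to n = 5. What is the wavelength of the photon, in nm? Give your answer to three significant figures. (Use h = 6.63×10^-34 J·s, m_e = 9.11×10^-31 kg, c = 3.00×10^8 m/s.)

λ = 16.6 nm

E_1 = h²/(8m_eL²) = 5.710×10^-19 J, so ΔE = (5² − 2²)E_1 = 1.199×10^-17 J.
λ = hc/ΔE = (6.63×10^-34·3.00×10^8)/1.199×10^-17 = 1.66×10^-8 m = 16.6 nm.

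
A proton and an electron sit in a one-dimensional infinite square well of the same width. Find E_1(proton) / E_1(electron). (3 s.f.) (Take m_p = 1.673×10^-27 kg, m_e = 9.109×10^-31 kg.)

5.44×10^-4

E_n ∝ 1/m at fixed n and L, so the ratio is m_e/m_p = 9.109×10^-31/1.673×10^-27 = 5.44×10^-4.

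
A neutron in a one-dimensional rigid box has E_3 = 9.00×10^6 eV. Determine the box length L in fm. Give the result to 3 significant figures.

L = 14.3 fm

From E_n = n²h²/(8m_nL²), L = n·h/√(8m_nE_n).
E_3 = 9.00×10^6 eV = 1.442×10^-12 J, so L = 3·6.626×10^-34/√(8·1.675×10^-27·1.442×10^-12) = 1.43×10^-14 m = 14.3 fm.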